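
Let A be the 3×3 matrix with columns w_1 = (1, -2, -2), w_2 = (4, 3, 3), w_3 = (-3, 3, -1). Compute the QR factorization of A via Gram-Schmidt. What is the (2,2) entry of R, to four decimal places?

w_1 = (1, -2, -2); ‖w_1‖ = 3.0000, so e_1 = (0.3333, -0.6667, -0.6667).
e_1·w_2 = 0.3333·4 + (-0.6667)·3 + (-0.6667)·3 = -2.6667.
u_2 = w_2 + 2.6667·e_1 = (4.8889, 1.2222, 1.2222).
r_{22} = ‖u_2‖ = 5.1854.

r_{22} = 5.1854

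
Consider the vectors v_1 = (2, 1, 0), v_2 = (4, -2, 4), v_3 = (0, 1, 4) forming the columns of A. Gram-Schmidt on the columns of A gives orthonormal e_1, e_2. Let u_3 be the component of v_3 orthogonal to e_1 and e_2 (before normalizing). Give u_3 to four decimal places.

u_3 = (-1.1111, 2.2222, 2.2222)

v_1 = (2, 1, 0); ‖v_1‖ = 2.2361, so e_1 = (0.8944, 0.4472, 0.0000).
e_1·v_2 = 0.8944·4 + 0.4472·(-2) + 0.0000·4 = 2.6833.
u_2 = v_2 − 2.6833·e_1 = (1.6000, -3.2000, 4.0000).
‖u_2‖ = 5.3666, so e_2 = (0.2981, -0.5963, 0.7454).
e_1·v_3 = 0.8944·0 + 0.4472·1 + 0.0000·4 = 0.4472; e_2·v_3 = 0.2981·0 + (-0.5963)·1 + 0.7454·4 = 2.3851.
u_3 = v_3 − 0.4472·e_1 − 2.3851·e_2 = (-1.1111, 2.2222, 2.2222).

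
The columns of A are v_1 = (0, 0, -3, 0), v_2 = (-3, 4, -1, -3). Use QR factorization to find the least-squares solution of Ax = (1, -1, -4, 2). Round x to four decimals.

x = (1.4608, -0.3824)

v_1 = (0, 0, -3, 0); ‖v_1‖ = 3.0000, so e_1 = (0.0000, 0.0000, -1.0000, 0.0000).
e_1·v_2 = 0.0000·(-3) + 0.0000·4 + (-1.0000)·(-1) + 0.0000·(-3) = 1.0000.
u_2 = v_2 − 1.0000·e_1 = (-3.0000, 4.0000, 0.0000, -3.0000).
‖u_2‖ = 5.8310, so e_2 = (-0.5145, 0.6860, 0.0000, -0.5145).
Qᵀb = (4.0000, -2.2295).
Back-substitute: x_2 = -2.2295/5.8310 = -0.3824.
x_1 = (4.0000 − 1.0000·(-0.3824))/3.0000 = 1.4608.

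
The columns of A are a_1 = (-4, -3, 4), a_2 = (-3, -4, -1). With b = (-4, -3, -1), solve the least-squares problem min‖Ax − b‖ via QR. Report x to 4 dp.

e_1 = a_1/‖a_1‖ = (-4, -3, 4)/6.4031 = (-0.6247, -0.4685, 0.6247).
r_{12} = e_1·a_2 = 3.1235.
u_2 = a_2 − 3.1235·e_1 = (-1.0488, -2.5366, -2.9512).
‖u_2‖ = 4.0304, so e_2 = (-0.2602, -0.6294, -0.7322).
Qᵀb = (3.2796, 3.6612).
Back-substitute: x_2 = 3.6612/4.0304 = 0.9084.
x_1 = (3.2796 − 3.1235·0.9084)/6.4031 = 0.0691.

x = (0.0691, 0.9084)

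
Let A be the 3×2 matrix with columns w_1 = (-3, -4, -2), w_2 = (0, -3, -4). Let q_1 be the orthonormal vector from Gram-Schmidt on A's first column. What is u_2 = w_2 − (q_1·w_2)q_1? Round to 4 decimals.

u_2 = (2.0690, -0.2414, -2.6207)

q_1 = w_1/‖w_1‖ = (-3, -4, -2)/5.3852 = (-0.5571, -0.7428, -0.3714).
r_{12} = q_1·w_2 = 3.7139.
u_2 = w_2 − 3.7139·q_1 = (2.0690, -0.2414, -2.6207).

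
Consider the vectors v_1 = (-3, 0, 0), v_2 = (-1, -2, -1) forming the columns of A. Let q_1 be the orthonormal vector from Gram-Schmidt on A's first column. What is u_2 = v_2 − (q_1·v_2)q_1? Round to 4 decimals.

u_2 = (0.0000, -2.0000, -1.0000)

v_1 = (-3, 0, 0); ‖v_1‖ = 3.0000, so q_1 = (-1.0000, 0.0000, 0.0000).
q_1·v_2 = (-1.0000)·(-1) + 0.0000·(-2) + 0.0000·(-1) = 1.0000.
u_2 = v_2 − 1.0000·q_1 = (0.0000, -2.0000, -1.0000).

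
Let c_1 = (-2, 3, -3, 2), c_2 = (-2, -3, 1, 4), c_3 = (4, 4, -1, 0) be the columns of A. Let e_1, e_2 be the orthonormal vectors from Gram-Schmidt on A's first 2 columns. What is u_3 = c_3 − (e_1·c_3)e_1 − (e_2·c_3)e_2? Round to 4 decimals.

u_3 = (3.1385, 1.0923, 0.5077, 2.2615)

e_1 = c_1/‖c_1‖ = (-2, 3, -3, 2)/5.0990 = (-0.3922, 0.5883, -0.5883, 0.3922).
r_{12} = e_1·c_2 = 0.0000.
u_2 = c_2 + 0.0000·e_1 = (-2.0000, -3.0000, 1.0000, 4.0000).
‖u_2‖ = 5.4772, so e_2 = (-0.3651, -0.5477, 0.1826, 0.7303).
r_{13} = e_1·c_3 = 1.3728; r_{23} = e_2·c_3 = -3.8341.
u_3 = c_3 − 1.3728·e_1 + 3.8341·e_2 = (3.1385, 1.0923, 0.5077, 2.2615).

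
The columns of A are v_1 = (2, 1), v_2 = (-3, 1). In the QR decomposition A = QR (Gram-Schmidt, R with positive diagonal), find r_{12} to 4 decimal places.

v_1 = (2, 1); ‖v_1‖ = 2.2361, so e_1 = (0.8944, 0.4472).
r_{12} = e_1·v_2 = -2.2361.

r_{12} = -2.2361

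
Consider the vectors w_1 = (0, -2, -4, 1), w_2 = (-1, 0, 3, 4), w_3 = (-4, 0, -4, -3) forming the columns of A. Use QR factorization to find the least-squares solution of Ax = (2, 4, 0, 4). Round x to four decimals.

w_1 = (0, -2, -4, 1); ‖w_1‖ = 4.5826, so q_1 = (0.0000, -0.4364, -0.8729, 0.2182).
q_1·w_2 = 0.0000·(-1) + (-0.4364)·0 + (-0.8729)·3 + 0.2182·4 = -1.7457.
u_2 = w_2 + 1.7457·q_1 = (-1.0000, -0.7619, 1.4762, 4.3810).
‖u_2‖ = 4.7909, so q_2 = (-0.2087, -0.1590, 0.3081, 0.9144).
q_1·w_3 = 0.0000·(-4) + (-0.4364)·0 + (-0.8729)·(-4) + 0.2182·(-3) = 2.8368; q_2·w_3 = (-0.2087)·(-4) + (-0.1590)·0 + 0.3081·(-4) + 0.9144·(-3) = -3.1409.
u_3 = w_3 − 2.8368·q_1 + 3.1409·q_2 = (-4.6556, 0.7386, -0.5560, -0.7469).
‖u_3‖ = 4.8049, so q_3 = (-0.9689, 0.1537, -0.1157, -0.1554).
Qᵀb = (-0.8729, 2.6042, -1.9448).
Back-substitute: x_3 = -1.9448/4.8049 = -0.4047.
x_2 = (2.6042 + 3.1409·(-0.4047))/4.7909 = 0.2782.
x_1 = (-0.8729 + 1.7457·0.2782 − 2.8368·(-0.4047))/4.5826 = 0.1661.

x = (0.1661, 0.2782, -0.4047)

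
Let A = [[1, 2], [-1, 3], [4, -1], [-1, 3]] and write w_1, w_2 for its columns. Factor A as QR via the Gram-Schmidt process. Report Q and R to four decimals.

w_1 = (1, -1, 4, -1); ‖w_1‖ = 4.3589, so q_1 = (0.2294, -0.2294, 0.9177, -0.2294).
q_1·w_2 = 0.2294·2 + (-0.2294)·3 + 0.9177·(-1) + (-0.2294)·3 = -1.8353.
u_2 = w_2 + 1.8353·q_1 = (2.4211, 2.5789, 0.6842, 2.5789).
‖u_2‖ = 4.4308, so q_2 = (0.5464, 0.5821, 0.1544, 0.5821).

Q = [[0.2294, 0.5464], [-0.2294, 0.5821], [0.9177, 0.1544], [-0.2294, 0.5821]], R = [[4.3589, -1.8353], [0.0000, 4.4308]]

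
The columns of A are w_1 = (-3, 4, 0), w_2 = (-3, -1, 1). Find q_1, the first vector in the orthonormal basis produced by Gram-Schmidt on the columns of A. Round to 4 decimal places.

q_1 = (-0.6000, 0.8000, 0.0000)

w_1 = (-3, 4, 0); ‖w_1‖ = 5.0000, so q_1 = (-0.6000, 0.8000, 0.0000).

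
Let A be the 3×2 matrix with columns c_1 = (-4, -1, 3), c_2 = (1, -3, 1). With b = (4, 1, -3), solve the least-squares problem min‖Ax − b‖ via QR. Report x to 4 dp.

x = (-1.0000, 0.0000)

c_1 = (-4, -1, 3); ‖c_1‖ = 5.0990, so q_1 = (-0.7845, -0.1961, 0.5883).
q_1·c_2 = (-0.7845)·1 + (-0.1961)·(-3) + 0.5883·1 = 0.3922.
u_2 = c_2 − 0.3922·q_1 = (1.3077, -2.9231, 0.7692).
‖u_2‖ = 3.2933, so q_2 = (0.3971, -0.8876, 0.2336).
Qᵀb = (-5.0990, 0.0000).
Back-substitute: x_2 = 0.0000/3.2933 = 0.0000.
x_1 = (-5.0990 − 0.3922·0.0000)/5.0990 = -1.0000.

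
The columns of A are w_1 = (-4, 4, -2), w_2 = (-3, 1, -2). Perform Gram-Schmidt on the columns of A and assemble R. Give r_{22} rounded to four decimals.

w_1 = (-4, 4, -2); ‖w_1‖ = 6.0000, so e_1 = (-0.6667, 0.6667, -0.3333).
e_1·w_2 = (-0.6667)·(-3) + 0.6667·1 + (-0.3333)·(-2) = 3.3333.
u_2 = w_2 − 3.3333·e_1 = (-0.7778, -1.2222, -0.8889).
r_{22} = ‖u_2‖ = 1.6997.

r_{22} = 1.6997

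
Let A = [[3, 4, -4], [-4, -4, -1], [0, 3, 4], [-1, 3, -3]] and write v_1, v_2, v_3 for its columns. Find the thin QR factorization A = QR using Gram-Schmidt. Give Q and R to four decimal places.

v_1 = (3, -4, 0, -1); ‖v_1‖ = 5.0990, so q_1 = (0.5883, -0.7845, 0.0000, -0.1961).
q_1·v_2 = 0.5883·4 + (-0.7845)·(-4) + 0.0000·3 + (-0.1961)·3 = 4.9029.
u_2 = v_2 − 4.9029·q_1 = (1.1154, -0.1538, 3.0000, 3.9615).
‖u_2‖ = 5.0952, so q_2 = (0.2189, -0.0302, 0.5888, 0.7775).
q_1·v_3 = 0.5883·(-4) + (-0.7845)·(-1) + 0.0000·4 + (-0.1961)·(-3) = -0.9806; q_2·v_3 = 0.2189·(-4) + (-0.0302)·(-1) + 0.5888·4 + 0.7775·(-3) = -0.8228.
u_3 = v_3 + 0.9806·q_1 + 0.8228·q_2 = (-3.2430, -1.7941, 4.4844, -2.5526).
‖u_3‖ = 6.3531, so q_3 = (-0.5105, -0.2824, 0.7059, -0.4018).

Q = [[0.5883, 0.2189, -0.5105], [-0.7845, -0.0302, -0.2824], [0.0000, 0.5888, 0.7059], [-0.1961, 0.7775, -0.4018]], R = [[5.0990, 4.9029, -0.9806], [0.0000, 5.0952, -0.8228], [0.0000, 0.0000, 6.3531]]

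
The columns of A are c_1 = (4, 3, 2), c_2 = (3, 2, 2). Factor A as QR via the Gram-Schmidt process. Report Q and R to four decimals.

Q = [[0.7428, -0.0619], [0.5571, -0.4952], [0.3714, 0.8666]], R = [[5.3852, 4.0853], [0.0000, 0.5571]]

q_1 = c_1/‖c_1‖ = (4, 3, 2)/5.3852 = (0.7428, 0.5571, 0.3714).
r_{12} = q_1·c_2 = 4.0853.
u_2 = c_2 − 4.0853·q_1 = (-0.0345, -0.2759, 0.4828).
‖u_2‖ = 0.5571, so q_2 = (-0.0619, -0.4952, 0.8666).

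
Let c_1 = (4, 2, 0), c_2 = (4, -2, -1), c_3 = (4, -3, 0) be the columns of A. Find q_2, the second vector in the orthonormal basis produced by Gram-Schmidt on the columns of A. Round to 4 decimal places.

q_2 = (0.4307, -0.8614, -0.2692)

c_1 = (4, 2, 0); ‖c_1‖ = 4.4721, so q_1 = (0.8944, 0.4472, 0.0000).
q_1·c_2 = 0.8944·4 + 0.4472·(-2) + 0.0000·(-1) = 2.6833.
u_2 = c_2 − 2.6833·q_1 = (1.6000, -3.2000, -1.0000).
‖u_2‖ = 3.7148, so q_2 = (0.4307, -0.8614, -0.2692).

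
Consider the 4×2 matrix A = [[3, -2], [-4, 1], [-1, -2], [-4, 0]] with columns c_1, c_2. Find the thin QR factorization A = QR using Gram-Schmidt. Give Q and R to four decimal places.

Q = [[0.4629, -0.5225], [-0.6172, 0.0871], [-0.1543, -0.8011], [-0.6172, -0.2787]], R = [[6.4807, -1.2344], [0.0000, 2.7343]]

q_1 = c_1/‖c_1‖ = (3, -4, -1, -4)/6.4807 = (0.4629, -0.6172, -0.1543, -0.6172).
r_{12} = q_1·c_2 = -1.2344.
u_2 = c_2 + 1.2344·q_1 = (-1.4286, 0.2381, -2.1905, -0.7619).
‖u_2‖ = 2.7343, so q_2 = (-0.5225, 0.0871, -0.8011, -0.2787).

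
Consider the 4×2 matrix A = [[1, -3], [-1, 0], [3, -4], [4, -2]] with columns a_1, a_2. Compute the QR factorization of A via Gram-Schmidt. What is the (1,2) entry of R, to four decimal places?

r_{12} = -4.4264

a_1 = (1, -1, 3, 4); ‖a_1‖ = 5.1962, so q_1 = (0.1925, -0.1925, 0.5774, 0.7698).
r_{12} = q_1·a_2 = -4.4264.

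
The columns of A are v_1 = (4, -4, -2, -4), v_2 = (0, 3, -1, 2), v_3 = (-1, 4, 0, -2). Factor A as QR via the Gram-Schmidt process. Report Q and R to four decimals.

Q = [[0.5547, 0.4968, -0.1887], [-0.5547, 0.5795, 0.5636], [-0.2774, -0.6071, 0.0931], [-0.5547, 0.2208, -0.7988]], R = [[7.2111, -2.4962, -1.6641], [0.0000, 2.7873, 1.3799], [0.0000, 0.0000, 4.0406]]

v_1 = (4, -4, -2, -4); ‖v_1‖ = 7.2111, so q_1 = (0.5547, -0.5547, -0.2774, -0.5547).
q_1·v_2 = 0.5547·0 + (-0.5547)·3 + (-0.2774)·(-1) + (-0.5547)·2 = -2.4962.
u_2 = v_2 + 2.4962·q_1 = (1.3846, 1.6154, -1.6923, 0.6154).
‖u_2‖ = 2.7873, so q_2 = (0.4968, 0.5795, -0.6071, 0.2208).
q_1·v_3 = 0.5547·(-1) + (-0.5547)·4 + (-0.2774)·0 + (-0.5547)·(-2) = -1.6641; q_2·v_3 = 0.4968·(-1) + 0.5795·4 + (-0.6071)·0 + 0.2208·(-2) = 1.3799.
u_3 = v_3 + 1.6641·q_1 − 1.3799·q_2 = (-0.7624, 2.2772, 0.3762, -3.2277).
‖u_3‖ = 4.0406, so q_3 = (-0.1887, 0.5636, 0.0931, -0.7988).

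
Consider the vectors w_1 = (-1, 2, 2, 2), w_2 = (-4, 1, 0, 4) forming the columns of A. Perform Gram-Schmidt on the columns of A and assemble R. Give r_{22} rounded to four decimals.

r_{22} = 4.2336

w_1 = (-1, 2, 2, 2); ‖w_1‖ = 3.6056, so e_1 = (-0.2774, 0.5547, 0.5547, 0.5547).
e_1·w_2 = (-0.2774)·(-4) + 0.5547·1 + 0.5547·0 + 0.5547·4 = 3.8829.
u_2 = w_2 − 3.8829·e_1 = (-2.9231, -1.1538, -2.1538, 1.8462).
r_{22} = ‖u_2‖ = 4.2336.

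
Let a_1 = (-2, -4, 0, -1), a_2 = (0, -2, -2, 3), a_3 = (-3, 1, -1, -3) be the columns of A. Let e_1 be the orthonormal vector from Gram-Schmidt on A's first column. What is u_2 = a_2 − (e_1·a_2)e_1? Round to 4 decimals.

u_2 = (0.4762, -1.0476, -2.0000, 3.2381)

e_1 = a_1/‖a_1‖ = (-2, -4, 0, -1)/4.5826 = (-0.4364, -0.8729, 0.0000, -0.2182).
r_{12} = e_1·a_2 = 1.0911.
u_2 = a_2 − 1.0911·e_1 = (0.4762, -1.0476, -2.0000, 3.2381).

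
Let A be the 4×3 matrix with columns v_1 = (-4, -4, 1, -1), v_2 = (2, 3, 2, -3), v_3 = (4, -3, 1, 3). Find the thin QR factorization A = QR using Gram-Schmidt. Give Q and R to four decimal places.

Q = [[-0.6860, 0.0534, 0.6459], [-0.6860, 0.2806, -0.5712], [0.1715, 0.5545, 0.4750], [-0.1715, -0.7816, 0.1761]], R = [[5.8310, -2.5725, -1.0290], [0.0000, 4.4025, -2.4184], [0.0000, 0.0000, 5.3002]]

v_1 = (-4, -4, 1, -1); ‖v_1‖ = 5.8310, so e_1 = (-0.6860, -0.6860, 0.1715, -0.1715).
e_1·v_2 = (-0.6860)·2 + (-0.6860)·3 + 0.1715·2 + (-0.1715)·(-3) = -2.5725.
u_2 = v_2 + 2.5725·e_1 = (0.2353, 1.2353, 2.4412, -3.4412).
‖u_2‖ = 4.4025, so e_2 = (0.0534, 0.2806, 0.5545, -0.7816).
e_1·v_3 = (-0.6860)·4 + (-0.6860)·(-3) + 0.1715·1 + (-0.1715)·3 = -1.0290; e_2·v_3 = 0.0534·4 + 0.2806·(-3) + 0.5545·1 + (-0.7816)·3 = -2.4184.
u_3 = v_3 + 1.0290·e_1 + 2.4184·e_2 = (3.4234, -3.0273, 2.5175, 0.9332).
‖u_3‖ = 5.3002, so e_3 = (0.6459, -0.5712, 0.4750, 0.1761).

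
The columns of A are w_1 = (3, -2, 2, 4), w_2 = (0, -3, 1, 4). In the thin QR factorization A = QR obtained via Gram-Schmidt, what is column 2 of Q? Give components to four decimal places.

e_2 = (-0.7464, -0.5287, -0.1555, 0.3732)

w_1 = (3, -2, 2, 4); ‖w_1‖ = 5.7446, so e_1 = (0.5222, -0.3482, 0.3482, 0.6963).
e_1·w_2 = 0.5222·0 + (-0.3482)·(-3) + 0.3482·1 + 0.6963·4 = 4.1779.
u_2 = w_2 − 4.1779·e_1 = (-2.1818, -1.5455, -0.4545, 1.0909).
‖u_2‖ = 2.9233, so e_2 = (-0.7464, -0.5287, -0.1555, 0.3732).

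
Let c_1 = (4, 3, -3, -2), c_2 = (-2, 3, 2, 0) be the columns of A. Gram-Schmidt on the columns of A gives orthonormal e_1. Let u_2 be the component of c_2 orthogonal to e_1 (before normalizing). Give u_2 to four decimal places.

u_2 = (-1.4737, 3.3947, 1.6053, -0.2632)

c_1 = (4, 3, -3, -2); ‖c_1‖ = 6.1644, so e_1 = (0.6489, 0.4867, -0.4867, -0.3244).
e_1·c_2 = 0.6489·(-2) + 0.4867·3 + (-0.4867)·2 + (-0.3244)·0 = -0.8111.
u_2 = c_2 + 0.8111·e_1 = (-1.4737, 3.3947, 1.6053, -0.2632).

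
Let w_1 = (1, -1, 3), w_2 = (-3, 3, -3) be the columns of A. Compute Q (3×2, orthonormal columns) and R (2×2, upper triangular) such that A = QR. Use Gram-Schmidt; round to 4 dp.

Q = [[0.3015, -0.6396], [-0.3015, 0.6396], [0.9045, 0.4264]], R = [[3.3166, -4.5227], [0.0000, 2.5584]]

e_1 = w_1/‖w_1‖ = (1, -1, 3)/3.3166 = (0.3015, -0.3015, 0.9045).
r_{12} = e_1·w_2 = -4.5227.
u_2 = w_2 + 4.5227·e_1 = (-1.6364, 1.6364, 1.0909).
‖u_2‖ = 2.5584, so e_2 = (-0.6396, 0.6396, 0.4264).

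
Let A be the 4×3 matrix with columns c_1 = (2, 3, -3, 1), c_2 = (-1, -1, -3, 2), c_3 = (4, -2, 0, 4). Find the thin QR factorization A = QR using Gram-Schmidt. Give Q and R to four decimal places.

c_1 = (2, 3, -3, 1); ‖c_1‖ = 4.7958, so e_1 = (0.4170, 0.6255, -0.6255, 0.2085).
e_1·c_2 = 0.4170·(-1) + 0.6255·(-1) + (-0.6255)·(-3) + 0.2085·2 = 1.2511.
u_2 = c_2 − 1.2511·e_1 = (-1.5217, -1.7826, -2.2174, 1.7391).
‖u_2‖ = 3.6653, so e_2 = (-0.4152, -0.4863, -0.6050, 0.4745).
e_1·c_3 = 0.4170·4 + 0.6255·(-2) + (-0.6255)·0 + 0.2085·4 = 1.2511; e_2·c_3 = (-0.4152)·4 + (-0.4863)·(-2) + (-0.6050)·0 + 0.4745·4 = 1.2099.
u_3 = c_3 − 1.2511·e_1 − 1.2099·e_2 = (3.9806, -2.1942, 1.5146, 3.1650).
‖u_3‖ = 5.7420, so e_3 = (0.6932, -0.3821, 0.2638, 0.5512).

Q = [[0.4170, -0.4152, 0.6932], [0.6255, -0.4863, -0.3821], [-0.6255, -0.6050, 0.2638], [0.2085, 0.4745, 0.5512]], R = [[4.7958, 1.2511, 1.2511], [0.0000, 3.6653, 1.2099], [0.0000, 0.0000, 5.7420]]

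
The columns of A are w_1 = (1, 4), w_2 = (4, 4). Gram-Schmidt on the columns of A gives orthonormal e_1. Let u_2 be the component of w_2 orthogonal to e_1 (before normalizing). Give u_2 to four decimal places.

w_1 = (1, 4); ‖w_1‖ = 4.1231, so e_1 = (0.2425, 0.9701).
e_1·w_2 = 0.2425·4 + 0.9701·4 = 4.8507.
u_2 = w_2 − 4.8507·e_1 = (2.8235, -0.7059).

u_2 = (2.8235, -0.7059)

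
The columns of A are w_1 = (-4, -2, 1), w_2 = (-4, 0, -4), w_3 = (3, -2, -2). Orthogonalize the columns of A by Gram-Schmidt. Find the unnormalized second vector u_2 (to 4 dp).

u_2 = (-1.7143, 1.1429, -4.5714)

w_1 = (-4, -2, 1); ‖w_1‖ = 4.5826, so e_1 = (-0.8729, -0.4364, 0.2182).
e_1·w_2 = (-0.8729)·(-4) + (-0.4364)·0 + 0.2182·(-4) = 2.6186.
u_2 = w_2 − 2.6186·e_1 = (-1.7143, 1.1429, -4.5714).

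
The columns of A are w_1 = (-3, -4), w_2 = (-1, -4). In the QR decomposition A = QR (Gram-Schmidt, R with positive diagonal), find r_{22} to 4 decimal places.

w_1 = (-3, -4); ‖w_1‖ = 5.0000, so q_1 = (-0.6000, -0.8000).
q_1·w_2 = (-0.6000)·(-1) + (-0.8000)·(-4) = 3.8000.
u_2 = w_2 − 3.8000·q_1 = (1.2800, -0.9600).
r_{22} = ‖u_2‖ = 1.6000.

r_{22} = 1.6000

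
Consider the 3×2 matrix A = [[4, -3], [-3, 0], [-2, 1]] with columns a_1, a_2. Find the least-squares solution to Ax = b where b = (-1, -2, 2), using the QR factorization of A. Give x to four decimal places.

e_1 = a_1/‖a_1‖ = (4, -3, -2)/5.3852 = (0.7428, -0.5571, -0.3714).
r_{12} = e_1·a_2 = -2.5997.
u_2 = a_2 + 2.5997·e_1 = (-1.0690, -1.4483, 0.0345).
‖u_2‖ = 1.8004, so e_2 = (-0.5937, -0.8044, 0.0192).
Qᵀb = (-0.3714, 2.2409).
Back-substitute: x_2 = 2.2409/1.8004 = 1.2447.
x_1 = (-0.3714 + 2.5997·1.2447)/5.3852 = 0.5319.

x = (0.5319, 1.2447)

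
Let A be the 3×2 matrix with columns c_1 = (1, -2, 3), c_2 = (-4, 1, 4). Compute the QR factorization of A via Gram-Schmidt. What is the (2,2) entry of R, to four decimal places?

r_{22} = 5.5162

c_1 = (1, -2, 3); ‖c_1‖ = 3.7417, so q_1 = (0.2673, -0.5345, 0.8018).
q_1·c_2 = 0.2673·(-4) + (-0.5345)·1 + 0.8018·4 = 1.6036.
u_2 = c_2 − 1.6036·q_1 = (-4.4286, 1.8571, 2.7143).
r_{22} = ‖u_2‖ = 5.5162.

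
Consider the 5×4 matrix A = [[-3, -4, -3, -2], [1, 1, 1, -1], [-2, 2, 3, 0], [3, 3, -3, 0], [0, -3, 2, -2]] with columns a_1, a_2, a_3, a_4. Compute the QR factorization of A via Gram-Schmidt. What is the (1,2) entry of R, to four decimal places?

r_{12} = 3.7533

a_1 = (-3, 1, -2, 3, 0); ‖a_1‖ = 4.7958, so q_1 = (-0.6255, 0.2085, -0.4170, 0.6255, 0.0000).
r_{12} = q_1·a_2 = 3.7533.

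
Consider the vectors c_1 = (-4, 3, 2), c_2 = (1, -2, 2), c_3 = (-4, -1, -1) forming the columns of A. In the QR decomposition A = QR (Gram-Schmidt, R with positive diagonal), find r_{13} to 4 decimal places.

r_{13} = 2.0426

c_1 = (-4, 3, 2); ‖c_1‖ = 5.3852, so e_1 = (-0.7428, 0.5571, 0.3714).
r_{13} = e_1·c_3 = 2.0426.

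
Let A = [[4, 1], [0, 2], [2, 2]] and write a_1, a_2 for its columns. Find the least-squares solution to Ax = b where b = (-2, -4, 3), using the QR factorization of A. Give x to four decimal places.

e_1 = a_1/‖a_1‖ = (4, 0, 2)/4.4721 = (0.8944, 0.0000, 0.4472).
r_{12} = e_1·a_2 = 1.7889.
u_2 = a_2 − 1.7889·e_1 = (-0.6000, 2.0000, 1.2000).
‖u_2‖ = 2.4083, so e_2 = (-0.2491, 0.8305, 0.4983).
Qᵀb = (-0.4472, -1.3287).
Back-substitute: x_2 = -1.3287/2.4083 = -0.5517.
x_1 = (-0.4472 − 1.7889·(-0.5517))/4.4721 = 0.1207.

x = (0.1207, -0.5517)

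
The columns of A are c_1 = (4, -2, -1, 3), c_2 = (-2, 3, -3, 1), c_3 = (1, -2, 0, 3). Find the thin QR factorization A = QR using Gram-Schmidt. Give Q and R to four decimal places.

c_1 = (4, -2, -1, 3); ‖c_1‖ = 5.4772, so e_1 = (0.7303, -0.3651, -0.1826, 0.5477).
e_1·c_2 = 0.7303·(-2) + (-0.3651)·3 + (-0.1826)·(-3) + 0.5477·1 = -1.4606.
u_2 = c_2 + 1.4606·e_1 = (-0.9333, 2.4667, -3.2667, 1.8000).
‖u_2‖ = 4.5680, so e_2 = (-0.2043, 0.5400, -0.7151, 0.3940).
e_1·c_3 = 0.7303·1 + (-0.3651)·(-2) + (-0.1826)·0 + 0.5477·3 = 3.1038; e_2·c_3 = (-0.2043)·1 + 0.5400·(-2) + (-0.7151)·0 + 0.3940·3 = -0.1022.
u_3 = c_3 − 3.1038·e_1 + 0.1022·e_2 = (-1.2875, -0.8115, 0.4936, 1.3403).
‖u_3‖ = 2.0872, so e_3 = (-0.6169, -0.3888, 0.2365, 0.6421).

Q = [[0.7303, -0.2043, -0.6169], [-0.3651, 0.5400, -0.3888], [-0.1826, -0.7151, 0.2365], [0.5477, 0.3940, 0.6421]], R = [[5.4772, -1.4606, 3.1038], [0.0000, 4.5680, -0.1022], [0.0000, 0.0000, 2.0872]]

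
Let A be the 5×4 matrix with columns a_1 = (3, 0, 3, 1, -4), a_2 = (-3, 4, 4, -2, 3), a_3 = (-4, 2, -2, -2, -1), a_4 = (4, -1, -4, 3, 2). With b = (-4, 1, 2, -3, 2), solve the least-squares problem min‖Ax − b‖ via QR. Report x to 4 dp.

x = (-0.6276, 0.1939, -0.2324, -0.6764)

q_1 = a_1/‖a_1‖ = (3, 0, 3, 1, -4)/5.9161 = (0.5071, 0.0000, 0.5071, 0.1690, -0.6761).
r_{12} = q_1·a_2 = -1.8593.
u_2 = a_2 + 1.8593·q_1 = (-2.0571, 4.0000, 4.9429, -1.6857, 1.7429).
‖u_2‖ = 7.1093, so q_2 = (-0.2894, 0.5626, 0.6953, -0.2371, 0.2451).
r_{13} = q_1·a_3 = -2.7045; r_{23} = q_2·a_3 = 1.1213.
u_3 = a_3 + 2.7045·q_1 − 1.1213·q_2 = (-2.3041, 1.3691, -1.4081, -1.2770, -3.1034).
‖u_3‖ = 4.5198, so q_3 = (-0.5098, 0.3029, -0.3115, -0.2825, -0.6866).
r_{14} = q_1·a_4 = -0.8452; r_{24} = q_2·a_4 = -4.7222; r_{34} = q_3·a_4 = -3.3167.
u_4 = a_4 + 0.8452·q_1 + 4.7222·q_2 + 3.3167·q_3 = (1.3714, 2.6616, -1.3216, 1.0861, 0.3088).
‖u_4‖ = 3.4621, so q_4 = (0.3961, 0.7688, -0.3817, 0.3137, 0.0892).
Qᵀb = (-2.8735, 4.3122, 1.1933, -2.3418).
Back-substitute: x_4 = -2.3418/3.4621 = -0.6764.
x_3 = (1.1933 + 3.3167·(-0.6764))/4.5198 = -0.2324.
x_2 = (4.3122 − 1.1213·(-0.2324) + 4.7222·(-0.6764))/7.1093 = 0.1939.
x_1 = (-2.8735 + 1.8593·0.1939 + 2.7045·(-0.2324) + 0.8452·(-0.6764))/5.9161 = -0.6276.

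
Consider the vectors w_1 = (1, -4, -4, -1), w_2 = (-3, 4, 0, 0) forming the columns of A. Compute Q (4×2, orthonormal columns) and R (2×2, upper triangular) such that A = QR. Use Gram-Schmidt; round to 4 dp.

Q = [[0.1715, -0.6437], [-0.6860, 0.4653], [-0.6860, -0.5894], [-0.1715, -0.1474]], R = [[5.8310, -3.2585], [0.0000, 3.7924]]

q_1 = w_1/‖w_1‖ = (1, -4, -4, -1)/5.8310 = (0.1715, -0.6860, -0.6860, -0.1715).
r_{12} = q_1·w_2 = -3.2585.
u_2 = w_2 + 3.2585·q_1 = (-2.4412, 1.7647, -2.2353, -0.5588).
‖u_2‖ = 3.7924, so q_2 = (-0.6437, 0.4653, -0.5894, -0.1474).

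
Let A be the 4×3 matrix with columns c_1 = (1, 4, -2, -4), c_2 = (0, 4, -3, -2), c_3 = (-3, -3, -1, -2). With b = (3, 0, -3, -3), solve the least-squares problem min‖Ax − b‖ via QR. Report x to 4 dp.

c_1 = (1, 4, -2, -4); ‖c_1‖ = 6.0828, so q_1 = (0.1644, 0.6576, -0.3288, -0.6576).
q_1·c_2 = 0.1644·0 + 0.6576·4 + (-0.3288)·(-3) + (-0.6576)·(-2) = 4.9320.
u_2 = c_2 − 4.9320·q_1 = (-0.8108, 0.7568, -1.3784, 1.2432).
‖u_2‖ = 2.1623, so q_2 = (-0.3750, 0.3500, -0.6375, 0.5750).
q_1·c_3 = 0.1644·(-3) + 0.6576·(-3) + (-0.3288)·(-1) + (-0.6576)·(-2) = -0.8220; q_2·c_3 = (-0.3750)·(-3) + 0.3500·(-3) + (-0.6375)·(-1) + 0.5750·(-2) = -0.4375.
u_3 = c_3 + 0.8220·q_1 + 0.4375·q_2 = (-3.0289, -2.3064, -1.5491, -2.2890).
‖u_3‖ = 4.7046, so q_3 = (-0.6438, -0.4902, -0.3293, -0.4866).
Qᵀb = (3.4524, -0.9374, 0.5160).
Back-substitute: x_3 = 0.5160/4.7046 = 0.1097.
x_2 = (-0.9374 + 0.4375·0.1097)/2.1623 = -0.4113.
x_1 = (3.4524 − 4.9320·(-0.4113) + 0.8220·0.1097)/6.0828 = 0.9159.

x = (0.9159, -0.4113, 0.1097)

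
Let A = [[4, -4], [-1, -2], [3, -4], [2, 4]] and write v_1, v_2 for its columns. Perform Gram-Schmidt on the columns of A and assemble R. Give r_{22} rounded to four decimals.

r_{22} = 6.4187

v_1 = (4, -1, 3, 2); ‖v_1‖ = 5.4772, so q_1 = (0.7303, -0.1826, 0.5477, 0.3651).
q_1·v_2 = 0.7303·(-4) + (-0.1826)·(-2) + 0.5477·(-4) + 0.3651·4 = -3.2863.
u_2 = v_2 + 3.2863·q_1 = (-1.6000, -2.6000, -2.2000, 5.2000).
r_{22} = ‖u_2‖ = 6.4187.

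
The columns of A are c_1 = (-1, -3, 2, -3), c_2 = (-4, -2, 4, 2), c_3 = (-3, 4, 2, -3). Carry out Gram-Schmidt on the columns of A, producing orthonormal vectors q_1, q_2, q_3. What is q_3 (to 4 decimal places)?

c_1 = (-1, -3, 2, -3); ‖c_1‖ = 4.7958, so q_1 = (-0.2085, -0.6255, 0.4170, -0.6255).
q_1·c_2 = (-0.2085)·(-4) + (-0.6255)·(-2) + 0.4170·4 + (-0.6255)·2 = 2.5022.
u_2 = c_2 − 2.5022·q_1 = (-3.4783, -0.4348, 2.9565, 3.5652).
‖u_2‖ = 5.8085, so q_2 = (-0.5988, -0.0749, 0.5090, 0.6138).
q_1·c_3 = (-0.2085)·(-3) + (-0.6255)·4 + 0.4170·2 + (-0.6255)·(-3) = 0.8341; q_2·c_3 = (-0.5988)·(-3) + (-0.0749)·4 + 0.5090·2 + 0.6138·(-3) = 0.6737.
u_3 = c_3 − 0.8341·q_1 − 0.6737·q_2 = (-2.4227, 4.5722, 1.3093, -2.8918).
‖u_3‖ = 6.0705, so q_3 = (-0.3991, 0.7532, 0.2157, -0.4764).

q_3 = (-0.3991, 0.7532, 0.2157, -0.4764)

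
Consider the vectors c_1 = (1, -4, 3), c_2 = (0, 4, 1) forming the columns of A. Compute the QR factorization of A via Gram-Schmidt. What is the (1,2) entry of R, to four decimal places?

r_{12} = -2.5495

c_1 = (1, -4, 3); ‖c_1‖ = 5.0990, so e_1 = (0.1961, -0.7845, 0.5883).
r_{12} = e_1·c_2 = -2.5495.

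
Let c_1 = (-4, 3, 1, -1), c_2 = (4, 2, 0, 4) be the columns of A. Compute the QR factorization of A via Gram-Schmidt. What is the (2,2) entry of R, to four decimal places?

r_{22} = 5.3610

c_1 = (-4, 3, 1, -1); ‖c_1‖ = 5.1962, so e_1 = (-0.7698, 0.5774, 0.1925, -0.1925).
e_1·c_2 = (-0.7698)·4 + 0.5774·2 + 0.1925·0 + (-0.1925)·4 = -2.6943.
u_2 = c_2 + 2.6943·e_1 = (1.9259, 3.5556, 0.5185, 3.4815).
r_{22} = ‖u_2‖ = 5.3610.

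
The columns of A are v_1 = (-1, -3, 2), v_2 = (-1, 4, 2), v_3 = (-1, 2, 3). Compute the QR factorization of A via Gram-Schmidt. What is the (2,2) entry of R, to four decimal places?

r_{22} = 4.1833

v_1 = (-1, -3, 2); ‖v_1‖ = 3.7417, so q_1 = (-0.2673, -0.8018, 0.5345).
q_1·v_2 = (-0.2673)·(-1) + (-0.8018)·4 + 0.5345·2 = -1.8708.
u_2 = v_2 + 1.8708·q_1 = (-1.5000, 2.5000, 3.0000).
r_{22} = ‖u_2‖ = 4.1833.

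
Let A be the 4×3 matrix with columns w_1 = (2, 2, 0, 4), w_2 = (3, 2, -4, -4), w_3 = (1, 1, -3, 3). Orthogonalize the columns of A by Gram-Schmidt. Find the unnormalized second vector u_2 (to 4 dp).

e_1 = w_1/‖w_1‖ = (2, 2, 0, 4)/4.8990 = (0.4082, 0.4082, 0.0000, 0.8165).
r_{12} = e_1·w_2 = -1.2247.
u_2 = w_2 + 1.2247·e_1 = (3.5000, 2.5000, -4.0000, -3.0000).

u_2 = (3.5000, 2.5000, -4.0000, -3.0000)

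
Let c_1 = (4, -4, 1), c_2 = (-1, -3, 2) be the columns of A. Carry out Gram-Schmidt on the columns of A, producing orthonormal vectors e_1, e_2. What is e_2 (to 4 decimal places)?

e_2 = (-0.6679, -0.5398, 0.5124)

e_1 = c_1/‖c_1‖ = (4, -4, 1)/5.7446 = (0.6963, -0.6963, 0.1741).
r_{12} = e_1·c_2 = 1.7408.
u_2 = c_2 − 1.7408·e_1 = (-2.2121, -1.7879, 1.6970).
‖u_2‖ = 3.3121, so e_2 = (-0.6679, -0.5398, 0.5124).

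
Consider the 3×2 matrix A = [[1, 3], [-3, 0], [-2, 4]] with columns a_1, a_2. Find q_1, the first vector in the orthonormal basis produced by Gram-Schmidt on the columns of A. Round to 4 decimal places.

q_1 = a_1/‖a_1‖ = (1, -3, -2)/3.7417 = (0.2673, -0.8018, -0.5345).

q_1 = (0.2673, -0.8018, -0.5345)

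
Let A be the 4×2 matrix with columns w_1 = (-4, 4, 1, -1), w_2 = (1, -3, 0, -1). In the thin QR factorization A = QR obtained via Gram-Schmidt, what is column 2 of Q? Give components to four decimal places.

q_1 = w_1/‖w_1‖ = (-4, 4, 1, -1)/5.8310 = (-0.6860, 0.6860, 0.1715, -0.1715).
r_{12} = q_1·w_2 = -2.5725.
u_2 = w_2 + 2.5725·q_1 = (-0.7647, -1.2353, 0.4412, -1.4412).
‖u_2‖ = 2.0934, so q_2 = (-0.3653, -0.5901, 0.2107, -0.6884).

q_2 = (-0.3653, -0.5901, 0.2107, -0.6884)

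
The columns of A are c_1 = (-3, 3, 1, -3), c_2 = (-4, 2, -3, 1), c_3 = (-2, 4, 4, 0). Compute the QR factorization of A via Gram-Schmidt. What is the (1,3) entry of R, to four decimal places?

r_{13} = 4.1576

c_1 = (-3, 3, 1, -3); ‖c_1‖ = 5.2915, so e_1 = (-0.5669, 0.5669, 0.1890, -0.5669).
r_{13} = e_1·c_3 = 4.1576.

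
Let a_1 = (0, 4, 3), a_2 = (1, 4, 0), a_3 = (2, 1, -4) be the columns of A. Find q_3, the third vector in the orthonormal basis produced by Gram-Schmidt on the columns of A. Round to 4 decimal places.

a_1 = (0, 4, 3); ‖a_1‖ = 5.0000, so q_1 = (0.0000, 0.8000, 0.6000).
q_1·a_2 = 0.0000·1 + 0.8000·4 + 0.6000·0 = 3.2000.
u_2 = a_2 − 3.2000·q_1 = (1.0000, 1.4400, -1.9200).
‖u_2‖ = 2.6000, so q_2 = (0.3846, 0.5538, -0.7385).
q_1·a_3 = 0.0000·2 + 0.8000·1 + 0.6000·(-4) = -1.6000; q_2·a_3 = 0.3846·2 + 0.5538·1 + (-0.7385)·(-4) = 4.2769.
u_3 = a_3 + 1.6000·q_1 − 4.2769·q_2 = (0.3550, -0.0888, 0.1183).
‖u_3‖ = 0.3846, so q_3 = (0.9231, -0.2308, 0.3077).

q_3 = (0.9231, -0.2308, 0.3077)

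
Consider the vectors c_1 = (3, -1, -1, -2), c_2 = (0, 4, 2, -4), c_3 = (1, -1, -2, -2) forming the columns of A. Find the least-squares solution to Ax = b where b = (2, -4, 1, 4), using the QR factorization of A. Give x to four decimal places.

q_1 = c_1/‖c_1‖ = (3, -1, -1, -2)/3.8730 = (0.7746, -0.2582, -0.2582, -0.5164).
r_{12} = q_1·c_2 = 0.5164.
u_2 = c_2 − 0.5164·q_1 = (-0.4000, 4.1333, 2.1333, -3.7333).
‖u_2‖ = 5.9777, so q_2 = (-0.0669, 0.6915, 0.3569, -0.6245).
r_{13} = q_1·c_3 = 2.5820; r_{23} = q_2·c_3 = -0.2230.
u_3 = c_3 − 2.5820·q_1 + 0.2230·q_2 = (-1.0149, -0.1791, -1.2537, -0.8060).
‖u_3‖ = 1.8121, so q_3 = (-0.5601, -0.0988, -0.6919, -0.4448).
Qᵀb = (0.2582, -5.0409, -3.1958).
Back-substitute: x_3 = -3.1958/1.8121 = -1.7636.
x_2 = (-5.0409 + 0.2230·(-1.7636))/5.9777 = -0.9091.
x_1 = (0.2582 − 0.5164·(-0.9091) − 2.5820·(-1.7636))/3.8730 = 1.3636.

x = (1.3636, -0.9091, -1.7636)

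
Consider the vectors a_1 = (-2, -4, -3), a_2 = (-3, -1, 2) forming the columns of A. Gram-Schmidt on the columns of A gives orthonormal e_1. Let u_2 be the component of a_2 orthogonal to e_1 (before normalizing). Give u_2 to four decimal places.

u_2 = (-2.7241, -0.4483, 2.4138)

a_1 = (-2, -4, -3); ‖a_1‖ = 5.3852, so e_1 = (-0.3714, -0.7428, -0.5571).
e_1·a_2 = (-0.3714)·(-3) + (-0.7428)·(-1) + (-0.5571)·2 = 0.7428.
u_2 = a_2 − 0.7428·e_1 = (-2.7241, -0.4483, 2.4138).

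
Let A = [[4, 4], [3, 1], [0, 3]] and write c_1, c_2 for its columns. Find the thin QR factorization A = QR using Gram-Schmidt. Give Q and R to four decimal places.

Q = [[0.8000, 0.2824], [0.6000, -0.3765], [0.0000, 0.8824]], R = [[5.0000, 3.8000], [0.0000, 3.4000]]

c_1 = (4, 3, 0); ‖c_1‖ = 5.0000, so q_1 = (0.8000, 0.6000, 0.0000).
q_1·c_2 = 0.8000·4 + 0.6000·1 + 0.0000·3 = 3.8000.
u_2 = c_2 − 3.8000·q_1 = (0.9600, -1.2800, 3.0000).
‖u_2‖ = 3.4000, so q_2 = (0.2824, -0.3765, 0.8824).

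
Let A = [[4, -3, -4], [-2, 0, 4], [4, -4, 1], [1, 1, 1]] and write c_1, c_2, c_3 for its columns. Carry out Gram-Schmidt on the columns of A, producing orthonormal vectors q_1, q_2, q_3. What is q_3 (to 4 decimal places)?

q_3 = (-0.4438, 0.4078, 0.4902, 0.6296)

c_1 = (4, -2, 4, 1); ‖c_1‖ = 6.0828, so q_1 = (0.6576, -0.3288, 0.6576, 0.1644).
q_1·c_2 = 0.6576·(-3) + (-0.3288)·0 + 0.6576·(-4) + 0.1644·1 = -4.4388.
u_2 = c_2 + 4.4388·q_1 = (-0.0811, -1.4595, -1.0811, 1.7297).
‖u_2‖ = 2.5094, so q_2 = (-0.0323, -0.5816, -0.4308, 0.6893).
q_1·c_3 = 0.6576·(-4) + (-0.3288)·4 + 0.6576·1 + 0.1644·1 = -3.1236; q_2·c_3 = (-0.0323)·(-4) + (-0.5816)·4 + (-0.4308)·1 + 0.6893·1 = -1.9386.
u_3 = c_3 + 3.1236·q_1 + 1.9386·q_2 = (-2.0086, 1.8455, 2.2189, 2.8498).
‖u_3‖ = 4.5260, so q_3 = (-0.4438, 0.4078, 0.4902, 0.6296).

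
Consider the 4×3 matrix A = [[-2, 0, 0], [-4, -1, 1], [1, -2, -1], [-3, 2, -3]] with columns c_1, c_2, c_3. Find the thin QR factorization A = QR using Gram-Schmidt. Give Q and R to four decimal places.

q_1 = c_1/‖c_1‖ = (-2, -4, 1, -3)/5.4772 = (-0.3651, -0.7303, 0.1826, -0.5477).
r_{12} = q_1·c_2 = -0.7303.
u_2 = c_2 + 0.7303·q_1 = (-0.2667, -1.5333, -1.8667, 1.6000).
‖u_2‖ = 2.9098, so q_2 = (-0.0916, -0.5270, -0.6415, 0.5499).
r_{13} = q_1·c_3 = 0.7303; r_{23} = q_2·c_3 = -1.5351.
u_3 = c_3 − 0.7303·q_1 + 1.5351·q_2 = (0.1260, 0.7244, -2.1181, -1.7559).
‖u_3‖ = 2.8478, so q_3 = (0.0442, 0.2544, -0.7438, -0.6166).

Q = [[-0.3651, -0.0916, 0.0442], [-0.7303, -0.5270, 0.2544], [0.1826, -0.6415, -0.7438], [-0.5477, 0.5499, -0.6166]], R = [[5.4772, -0.7303, 0.7303], [0.0000, 2.9098, -1.5351], [0.0000, 0.0000, 2.8478]]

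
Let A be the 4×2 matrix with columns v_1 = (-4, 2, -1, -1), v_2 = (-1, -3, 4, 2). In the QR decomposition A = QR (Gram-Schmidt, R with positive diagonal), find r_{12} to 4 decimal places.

v_1 = (-4, 2, -1, -1); ‖v_1‖ = 4.6904, so q_1 = (-0.8528, 0.4264, -0.2132, -0.2132).
r_{12} = q_1·v_2 = -1.7056.

r_{12} = -1.7056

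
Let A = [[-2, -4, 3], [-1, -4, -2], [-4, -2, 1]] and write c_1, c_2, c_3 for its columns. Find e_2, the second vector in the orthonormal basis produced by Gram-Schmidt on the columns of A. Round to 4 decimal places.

e_2 = (-0.5089, -0.7402, 0.4395)

e_1 = c_1/‖c_1‖ = (-2, -1, -4)/4.5826 = (-0.4364, -0.2182, -0.8729).
r_{12} = e_1·c_2 = 4.3644.
u_2 = c_2 − 4.3644·e_1 = (-2.0952, -3.0476, 1.8095).
‖u_2‖ = 4.1173, so e_2 = (-0.5089, -0.7402, 0.4395).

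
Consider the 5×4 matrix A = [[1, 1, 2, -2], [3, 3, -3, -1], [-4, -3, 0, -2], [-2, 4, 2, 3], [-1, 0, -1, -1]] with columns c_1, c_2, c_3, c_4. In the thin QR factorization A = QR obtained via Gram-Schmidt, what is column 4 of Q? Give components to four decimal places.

e_4 = (-0.7734, -0.3361, -0.4321, 0.1213, -0.2959)

c_1 = (1, 3, -4, -2, -1); ‖c_1‖ = 5.5678, so e_1 = (0.1796, 0.5388, -0.7184, -0.3592, -0.1796).
e_1·c_2 = 0.1796·1 + 0.5388·3 + (-0.7184)·(-3) + (-0.3592)·4 + (-0.1796)·0 = 2.5145.
u_2 = c_2 − 2.5145·e_1 = (0.5484, 1.6452, -1.1935, 4.9032, 0.4516).
‖u_2‖ = 5.3551, so e_2 = (0.1024, 0.3072, -0.2229, 0.9156, 0.0843).
e_1·c_3 = 0.1796·2 + 0.5388·(-3) + (-0.7184)·0 + (-0.3592)·2 + (-0.1796)·(-1) = -1.7961; e_2·c_3 = 0.1024·2 + 0.3072·(-3) + (-0.2229)·0 + 0.9156·2 + 0.0843·(-1) = 1.0301.
u_3 = c_3 + 1.7961·e_1 − 1.0301·e_2 = (2.2171, -2.3487, -1.0607, 0.4117, -1.4094).
‖u_3‖ = 3.7031, so e_3 = (0.5987, -0.6342, -0.2864, 0.1112, -0.3806).
e_1·c_4 = 0.1796·(-2) + 0.5388·(-1) + (-0.7184)·(-2) + (-0.3592)·3 + (-0.1796)·(-1) = -0.3592; e_2·c_4 = 0.1024·(-2) + 0.3072·(-1) + (-0.2229)·(-2) + 0.9156·3 + 0.0843·(-1) = 2.5962; e_3·c_4 = 0.5987·(-2) + (-0.6342)·(-1) + (-0.2864)·(-2) + 0.1112·3 + (-0.3806)·(-1) = 0.7239.
u_4 = c_4 + 0.3592·e_1 − 2.5962·e_2 − 0.7239·e_3 = (-2.6347, -1.1449, -1.4721, 0.4133, -1.0080).
‖u_4‖ = 3.4068, so e_4 = (-0.7734, -0.3361, -0.4321, 0.1213, -0.2959).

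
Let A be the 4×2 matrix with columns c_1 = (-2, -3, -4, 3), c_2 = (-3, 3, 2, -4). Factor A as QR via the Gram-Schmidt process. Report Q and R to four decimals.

e_1 = c_1/‖c_1‖ = (-2, -3, -4, 3)/6.1644 = (-0.3244, -0.4867, -0.6489, 0.4867).
r_{12} = e_1·c_2 = -3.7311.
u_2 = c_2 + 3.7311·e_1 = (-4.2105, 1.1842, -0.4211, -2.1842).
‖u_2‖ = 4.9070, so e_2 = (-0.8581, 0.2413, -0.0858, -0.4451).

Q = [[-0.3244, -0.8581], [-0.4867, 0.2413], [-0.6489, -0.0858], [0.4867, -0.4451]], R = [[6.1644, -3.7311], [0.0000, 4.9070]]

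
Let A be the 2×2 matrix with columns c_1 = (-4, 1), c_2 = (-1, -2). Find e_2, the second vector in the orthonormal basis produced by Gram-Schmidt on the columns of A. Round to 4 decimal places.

e_2 = (-0.2425, -0.9701)

c_1 = (-4, 1); ‖c_1‖ = 4.1231, so e_1 = (-0.9701, 0.2425).
e_1·c_2 = (-0.9701)·(-1) + 0.2425·(-2) = 0.4851.
u_2 = c_2 − 0.4851·e_1 = (-0.5294, -2.1176).
‖u_2‖ = 2.1828, so e_2 = (-0.2425, -0.9701).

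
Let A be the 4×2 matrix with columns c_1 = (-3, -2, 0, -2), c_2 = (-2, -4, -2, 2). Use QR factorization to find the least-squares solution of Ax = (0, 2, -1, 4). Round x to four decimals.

x = (-0.9468, 0.4096)

c_1 = (-3, -2, 0, -2); ‖c_1‖ = 4.1231, so e_1 = (-0.7276, -0.4851, 0.0000, -0.4851).
e_1·c_2 = (-0.7276)·(-2) + (-0.4851)·(-4) + 0.0000·(-2) + (-0.4851)·2 = 2.4254.
u_2 = c_2 − 2.4254·e_1 = (-0.2353, -2.8235, -2.0000, 3.1765).
‖u_2‖ = 4.7029, so e_2 = (-0.0500, -0.6004, -0.4253, 0.6754).
Qᵀb = (-2.9104, 1.9262).
Back-substitute: x_2 = 1.9262/4.7029 = 0.4096.
x_1 = (-2.9104 − 2.4254·0.4096)/4.1231 = -0.9468.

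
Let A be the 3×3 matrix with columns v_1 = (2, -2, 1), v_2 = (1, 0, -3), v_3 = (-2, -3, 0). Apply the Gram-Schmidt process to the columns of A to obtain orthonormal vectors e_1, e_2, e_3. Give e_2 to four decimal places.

e_2 = (0.3887, -0.0707, -0.9187)

v_1 = (2, -2, 1); ‖v_1‖ = 3.0000, so e_1 = (0.6667, -0.6667, 0.3333).
e_1·v_2 = 0.6667·1 + (-0.6667)·0 + 0.3333·(-3) = -0.3333.
u_2 = v_2 + 0.3333·e_1 = (1.2222, -0.2222, -2.8889).
‖u_2‖ = 3.1447, so e_2 = (0.3887, -0.0707, -0.9187).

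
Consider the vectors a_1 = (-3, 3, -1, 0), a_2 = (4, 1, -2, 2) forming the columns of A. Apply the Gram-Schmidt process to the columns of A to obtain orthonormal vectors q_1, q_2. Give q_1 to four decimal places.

q_1 = a_1/‖a_1‖ = (-3, 3, -1, 0)/4.3589 = (-0.6882, 0.6882, -0.2294, 0.0000).

q_1 = (-0.6882, 0.6882, -0.2294, 0.0000)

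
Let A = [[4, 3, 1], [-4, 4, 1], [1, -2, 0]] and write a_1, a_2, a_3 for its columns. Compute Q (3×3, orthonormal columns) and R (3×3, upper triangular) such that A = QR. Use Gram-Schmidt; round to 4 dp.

a_1 = (4, -4, 1); ‖a_1‖ = 5.7446, so q_1 = (0.6963, -0.6963, 0.1741).
q_1·a_2 = 0.6963·3 + (-0.6963)·4 + 0.1741·(-2) = -1.0445.
u_2 = a_2 + 1.0445·q_1 = (3.7273, 3.2727, -1.8182).
‖u_2‖ = 5.2829, so q_2 = (0.7055, 0.6195, -0.3442).
q_1·a_3 = 0.6963·1 + (-0.6963)·1 + 0.1741·0 = 0.0000; q_2·a_3 = 0.7055·1 + 0.6195·1 + (-0.3442)·0 = 1.3250.
u_3 = a_3 + 0.0000·q_1 − 1.3250·q_2 = (0.0651, 0.1792, 0.4560).
‖u_3‖ = 0.4943, so q_3 = (0.1318, 0.3625, 0.9226).

Q = [[0.6963, 0.7055, 0.1318], [-0.6963, 0.6195, 0.3625], [0.1741, -0.3442, 0.9226]], R = [[5.7446, -1.0445, 0.0000], [0.0000, 5.2829, 1.3250], [0.0000, 0.0000, 0.4943]]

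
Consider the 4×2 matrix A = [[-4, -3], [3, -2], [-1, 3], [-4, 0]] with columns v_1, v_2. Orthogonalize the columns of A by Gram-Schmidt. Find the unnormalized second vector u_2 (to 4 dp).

q_1 = v_1/‖v_1‖ = (-4, 3, -1, -4)/6.4807 = (-0.6172, 0.4629, -0.1543, -0.6172).
r_{12} = q_1·v_2 = 0.4629.
u_2 = v_2 − 0.4629·q_1 = (-2.7143, -2.2143, 3.0714, 0.2857).

u_2 = (-2.7143, -2.2143, 3.0714, 0.2857)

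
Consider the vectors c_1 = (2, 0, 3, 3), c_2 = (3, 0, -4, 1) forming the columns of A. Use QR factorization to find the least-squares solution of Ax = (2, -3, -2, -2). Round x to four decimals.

q_1 = c_1/‖c_1‖ = (2, 0, 3, 3)/4.6904 = (0.4264, 0.0000, 0.6396, 0.6396).
r_{12} = q_1·c_2 = -0.6396.
u_2 = c_2 + 0.6396·q_1 = (3.2727, 0.0000, -3.5909, 1.4091).
‖u_2‖ = 5.0587, so q_2 = (0.6469, 0.0000, -0.7098, 0.2785).
Qᵀb = (-1.7056, 2.1565).
Back-substitute: x_2 = 2.1565/5.0587 = 0.4263.
x_1 = (-1.7056 + 0.6396·0.4263)/4.6904 = -0.3055.

x = (-0.3055, 0.4263)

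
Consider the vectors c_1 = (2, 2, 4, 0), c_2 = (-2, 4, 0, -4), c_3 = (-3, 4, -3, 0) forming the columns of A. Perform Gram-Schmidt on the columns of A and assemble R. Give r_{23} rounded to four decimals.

r_{23} = 3.9815

q_1 = c_1/‖c_1‖ = (2, 2, 4, 0)/4.8990 = (0.4082, 0.4082, 0.8165, 0.0000).
r_{12} = q_1·c_2 = 0.8165.
u_2 = c_2 − 0.8165·q_1 = (-2.3333, 3.6667, -0.6667, -4.0000).
‖u_2‖ = 5.9442, so q_2 = (-0.3925, 0.6168, -0.1122, -0.6729).
r_{23} = q_2·c_3 = 3.9815.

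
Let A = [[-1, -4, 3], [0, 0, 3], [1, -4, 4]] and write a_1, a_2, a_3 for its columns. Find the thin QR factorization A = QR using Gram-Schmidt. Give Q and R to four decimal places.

a_1 = (-1, 0, 1); ‖a_1‖ = 1.4142, so e_1 = (-0.7071, 0.0000, 0.7071).
e_1·a_2 = (-0.7071)·(-4) + 0.0000·0 + 0.7071·(-4) = 0.0000.
u_2 = a_2 + 0.0000·e_1 = (-4.0000, 0.0000, -4.0000).
‖u_2‖ = 5.6569, so e_2 = (-0.7071, 0.0000, -0.7071).
e_1·a_3 = (-0.7071)·3 + 0.0000·3 + 0.7071·4 = 0.7071; e_2·a_3 = (-0.7071)·3 + 0.0000·3 + (-0.7071)·4 = -4.9497.
u_3 = a_3 − 0.7071·e_1 + 4.9497·e_2 = (0.0000, 3.0000, 0.0000).
‖u_3‖ = 3.0000, so e_3 = (0.0000, 1.0000, 0.0000).

Q = [[-0.7071, -0.7071, 0.0000], [0.0000, 0.0000, 1.0000], [0.7071, -0.7071, 0.0000]], R = [[1.4142, 0.0000, 0.7071], [0.0000, 5.6569, -4.9497], [0.0000, 0.0000, 3.0000]]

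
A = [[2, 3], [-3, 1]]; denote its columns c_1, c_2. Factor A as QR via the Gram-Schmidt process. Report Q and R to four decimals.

Q = [[0.5547, 0.8321], [-0.8321, 0.5547]], R = [[3.6056, 0.8321], [0.0000, 3.0509]]

c_1 = (2, -3); ‖c_1‖ = 3.6056, so q_1 = (0.5547, -0.8321).
q_1·c_2 = 0.5547·3 + (-0.8321)·1 = 0.8321.
u_2 = c_2 − 0.8321·q_1 = (2.5385, 1.6923).
‖u_2‖ = 3.0509, so q_2 = (0.8321, 0.5547).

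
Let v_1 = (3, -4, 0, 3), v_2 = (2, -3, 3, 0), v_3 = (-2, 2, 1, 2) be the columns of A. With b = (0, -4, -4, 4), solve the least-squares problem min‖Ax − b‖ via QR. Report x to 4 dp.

v_1 = (3, -4, 0, 3); ‖v_1‖ = 5.8310, so q_1 = (0.5145, -0.6860, 0.0000, 0.5145).
q_1·v_2 = 0.5145·2 + (-0.6860)·(-3) + 0.0000·3 + 0.5145·0 = 3.0870.
u_2 = v_2 − 3.0870·q_1 = (0.4118, -0.8824, 3.0000, -1.5882).
‖u_2‖ = 3.5314, so q_2 = (0.1166, -0.2499, 0.8495, -0.4498).
q_1·v_3 = 0.5145·(-2) + (-0.6860)·2 + 0.0000·1 + 0.5145·2 = -1.3720; q_2·v_3 = 0.1166·(-2) + (-0.2499)·2 + 0.8495·1 + (-0.4498)·2 = -0.7829.
u_3 = v_3 + 1.3720·q_1 + 0.7829·q_2 = (-1.2028, 0.8632, 1.6651, 2.3538).
‖u_3‖ = 3.2411, so q_3 = (-0.3711, 0.2663, 0.5137, 0.7262).
Qᵀb = (4.8020, -4.1977, -0.2154).
Back-substitute: x_3 = -0.2154/3.2411 = -0.0665.
x_2 = (-4.1977 + 0.7829·(-0.0665))/3.5314 = -1.2034.
x_1 = (4.8020 − 3.0870·(-1.2034) + 1.3720·(-0.0665))/5.8310 = 1.4450.

x = (1.4450, -1.2034, -0.0665)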